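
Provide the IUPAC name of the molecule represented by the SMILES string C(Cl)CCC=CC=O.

6-chlorohex-2-enal

The longest chain bearing the –CHO group and the multiple bond is 6 carbons long (hexane).
An aldehyde (terminal –CHO) is the principal characteristic group, giving the suffix -al.
There is one C=C double bond, indicated by the ending -ene.
The numbering direction is chosen so that the aldehyde carbon is C-1 by definition.
This places the double bond between C-2 and C-3; a chloro group at C-6.
Putting it together: 6-chlorohex-2-enal.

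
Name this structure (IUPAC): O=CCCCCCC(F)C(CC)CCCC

8-ethyl-7-fluorododecanal

Counting along the main chain through the –CHO group gives 12 carbons: the parent is dodecane.
An aldehyde (terminal –CHO) is the principal characteristic group, giving the suffix -al.
Choose the numbering such that the aldehyde carbon is C-1 by definition.
That gives an ethyl group at C-8; a fluoro group at C-7.
Substituent prefixes are cited in alphabetical order (multiplying prefixes like di-/tri- are ignored for ordering).
Putting it together: 8-ethyl-7-fluorododecanal.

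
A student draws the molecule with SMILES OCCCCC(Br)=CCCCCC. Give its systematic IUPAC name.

Counting along the main chain through the –OH group and the multiple bond gives 11 carbons: the parent is undecane.
The highest-priority functional group is an alcohol (–OH), so the name ends in -ol.
A C=C double bond in the chain gives the infix -ene-.
Number the chain so that numbering from this end puts the hydroxyl group at C-1 rather than C-11.
With this numbering: the hydroxyl at C-1; the double bond between C-5 and C-6; a bromo group at C-5.
Assembling the pieces gives 5-bromoundec-5-en-1-ol.

5-bromoundec-5-en-1-ol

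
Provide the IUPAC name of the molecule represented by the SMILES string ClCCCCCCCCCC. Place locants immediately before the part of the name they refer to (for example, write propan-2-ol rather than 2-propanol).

The parent chain contains 10 carbons (decane).
The numbering direction is chosen so that the substituent locant set {1} is lower than {10} at the first point of difference.
That gives a chloro group at C-1.
The name is 1-chlorodecane.

1-chlorodecane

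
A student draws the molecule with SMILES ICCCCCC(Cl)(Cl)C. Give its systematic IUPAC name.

6,6-dichloro-1-iodoheptane

The parent chain contains 7 carbons (heptane).
Choose the numbering such that the substituent locant set {1,6,6} is lower than {2,2,7} at the first point of difference.
This places two chloro groups at C-6; an iodo group at C-1.
The substituents are ordered alphabetically, ignoring any di-/tri- multipliers.
Putting it together: 6,6-dichloro-1-iodoheptane.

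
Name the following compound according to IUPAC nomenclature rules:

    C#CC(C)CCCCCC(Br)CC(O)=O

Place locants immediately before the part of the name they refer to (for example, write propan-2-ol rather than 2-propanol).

The longest chain bearing the –COOH group and the multiple bond is 11 carbons long (undecane).
A carboxylic acid (terminal –COOH) is the principal characteristic group, giving the suffix -oic acid.
The chain contains a C≡C triple bond, so the unsaturation ending is -yne.
Choose the numbering such that the carboxylic acid carbon is C-1 by definition.
This places the triple bond between C-10 and C-11; a bromo group at C-3; a methyl group at C-9.
The substituents are ordered alphabetically, ignoring any di-/tri- multipliers.
The name is 3-bromo-9-methylundec-10-ynoic acid.

3-bromo-9-methylundec-10-ynoic acid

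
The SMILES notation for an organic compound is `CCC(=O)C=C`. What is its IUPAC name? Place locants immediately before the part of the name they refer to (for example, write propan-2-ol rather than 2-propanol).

pent-1-en-3-one

Counting along the main chain through the carbonyl and the multiple bond gives 5 carbons: the parent is pentane.
The highest-priority functional group is a ketone (C=O on an internal carbon), so the name ends in -one.
The chain contains a C=C double bond, so the unsaturation ending is -ene.
Choose the numbering such that numbering from this end puts the double bond at C-1 rather than C-4.
This places the carbonyl at C-3; the double bond between C-1 and C-2.
The name is pent-1-en-3-one.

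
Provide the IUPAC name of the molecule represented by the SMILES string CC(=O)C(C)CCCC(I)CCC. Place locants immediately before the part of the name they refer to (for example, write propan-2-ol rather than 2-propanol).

The longest chain bearing the carbonyl is 10 carbons long (decane).
A ketone (C=O on an internal carbon) is the principal characteristic group, giving the suffix -one.
The numbering direction is chosen so that numbering from this end puts the carbonyl group at C-2 rather than C-9.
This places the carbonyl at C-2; an iodo group at C-7; a methyl group at C-3.
Substituent prefixes are cited in alphabetical order (multiplying prefixes like di-/tri- are ignored for ordering).
The name is 7-iodo-3-methyldecan-2-one.

7-iodo-3-methyldecan-2-one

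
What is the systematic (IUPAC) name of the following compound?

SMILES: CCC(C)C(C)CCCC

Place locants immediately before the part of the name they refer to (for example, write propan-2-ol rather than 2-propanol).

The parent chain contains 8 carbons (octane).
Choose the numbering such that the substituent locant set {3,4} is lower than {5,6} at the first point of difference.
This places methyl groups at C-3 and C-4.
The name is 3,4-dimethyloctane.

3,4-dimethyloctane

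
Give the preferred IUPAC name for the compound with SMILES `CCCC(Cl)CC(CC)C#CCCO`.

7-chloro-5-ethyldec-3-yn-1-ol

The longest chain bearing the –OH group and the multiple bond is 10 carbons long (decane).
The highest-priority functional group is an alcohol (–OH), so the name ends in -ol.
The chain contains a C≡C triple bond, so the unsaturation ending is -yne.
The numbering direction is chosen so that numbering from this end puts the hydroxyl group at C-1 rather than C-10.
With this numbering: the hydroxyl at C-1; the triple bond between C-3 and C-4; a chloro group at C-7; an ethyl group at C-5.
Prefixes are listed alphabetically: chloro, ethyl.
Putting it together: 7-chloro-5-ethyldec-3-yn-1-ol.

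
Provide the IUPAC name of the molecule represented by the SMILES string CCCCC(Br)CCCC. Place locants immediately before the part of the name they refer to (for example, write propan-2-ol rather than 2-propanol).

5-bromononane

The parent chain contains 9 carbons (nonane).
Numbering from either end gives identical locants here.
With this numbering: a bromo group at C-5.
The name is 5-bromononane.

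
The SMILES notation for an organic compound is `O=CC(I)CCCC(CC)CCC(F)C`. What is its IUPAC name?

The longest chain bearing the –CHO group is 10 carbons long (decane).
The principal characteristic group is an aldehyde (terminal –CHO), named with the suffix -al.
Choose the numbering such that the aldehyde carbon is C-1 by definition.
With this numbering: an ethyl group at C-6; a fluoro group at C-9; an iodo group at C-2.
The substituents are ordered alphabetically, ignoring any di-/tri- multipliers.
Putting it together: 6-ethyl-9-fluoro-2-iododecanal.

6-ethyl-9-fluoro-2-iododecanal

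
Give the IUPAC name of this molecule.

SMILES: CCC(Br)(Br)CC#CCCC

7,7-dibromonon-4-yne

Counting along the main chain through the multiple bond gives 9 carbons: the parent is nonane.
A C≡C triple bond in the chain gives the infix -yne-.
Number the chain so that numbering from this end puts the triple bond at C-4 rather than C-5.
That gives the triple bond between C-4 and C-5; two bromo groups at C-7.
Assembling the pieces gives 7,7-dibromonon-4-yne.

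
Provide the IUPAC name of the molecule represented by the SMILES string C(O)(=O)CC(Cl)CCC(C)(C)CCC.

The longest chain bearing the –COOH group is 9 carbons long (nonane).
The principal characteristic group is a carboxylic acid (terminal –COOH), named with the suffix -oic acid.
Number the chain so that the carboxylic acid carbon is C-1 by definition.
That gives a chloro group at C-3; two methyl groups at C-6.
Prefixes are listed alphabetically: chloro, methyl.
The name is 3-chloro-6,6-dimethylnonanoic acid.

3-chloro-6,6-dimethylnonanoic acid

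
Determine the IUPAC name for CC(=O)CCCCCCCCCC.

dodecan-2-one

The longest chain bearing the carbonyl is 12 carbons long (dodecane).
The highest-priority functional group is a ketone (C=O on an internal carbon), so the name ends in -one.
Choose the numbering such that numbering from this end puts the carbonyl group at C-2 rather than C-11.
This places the carbonyl at C-2.
Assembling the pieces gives dodecan-2-one.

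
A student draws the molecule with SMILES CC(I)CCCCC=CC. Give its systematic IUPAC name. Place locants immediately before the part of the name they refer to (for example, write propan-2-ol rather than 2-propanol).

8-iodonon-2-ene

Counting along the main chain through the multiple bond gives 9 carbons: the parent is nonane.
The chain contains a C=C double bond, so the unsaturation ending is -ene.
The numbering direction is chosen so that numbering from this end puts the double bond at C-2 rather than C-7.
That gives the double bond between C-2 and C-3; an iodo group at C-8.
Putting it together: 8-iodonon-2-ene.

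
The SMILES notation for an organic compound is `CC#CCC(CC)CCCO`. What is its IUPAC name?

The longest chain bearing the –OH group and the multiple bond is 8 carbons long (octane).
The principal characteristic group is an alcohol (–OH), named with the suffix -ol.
A C≡C triple bond in the chain gives the infix -yne-.
The numbering direction is chosen so that numbering from this end puts the hydroxyl group at C-1 rather than C-8.
This places the hydroxyl at C-1; the triple bond between C-6 and C-7; an ethyl group at C-4.
Assembling the pieces gives 4-ethyloct-6-yn-1-ol.

4-ethyloct-6-yn-1-ol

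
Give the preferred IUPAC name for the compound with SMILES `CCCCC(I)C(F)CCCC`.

5-fluoro-6-iododecane

The longest continuous carbon chain has 10 atoms, so the parent hydride is decane.
Number the chain so that the locant sets are identical either way, so the alphabetically earlier fluoro substituent takes the lower locant (5 rather than 6).
That gives a fluoro group at C-5; an iodo group at C-6.
Substituent prefixes are cited in alphabetical order (multiplying prefixes like di-/tri- are ignored for ordering).
The name is 5-fluoro-6-iododecane.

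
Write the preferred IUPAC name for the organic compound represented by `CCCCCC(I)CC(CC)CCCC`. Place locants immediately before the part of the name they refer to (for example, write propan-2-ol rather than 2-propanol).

The longest carbon chain is 12 atoms: the parent is dodecane.
Choose the numbering such that the substituent locant set {5,7} is lower than {6,8} at the first point of difference.
This places an ethyl group at C-5; an iodo group at C-7.
The substituents are ordered alphabetically, ignoring any di-/tri- multipliers.
Assembling the pieces gives 5-ethyl-7-iodododecane.

5-ethyl-7-iodododecane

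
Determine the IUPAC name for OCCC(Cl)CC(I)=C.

Counting along the main chain through the –OH group and the multiple bond gives 6 carbons: the parent is hexane.
An alcohol (–OH) is the principal characteristic group, giving the suffix -ol.
The chain contains a C=C double bond, so the unsaturation ending is -ene.
The numbering direction is chosen so that numbering from this end puts the hydroxyl group at C-1 rather than C-6.
That gives the hydroxyl at C-1; the double bond between C-5 and C-6; a chloro group at C-3; an iodo group at C-5.
Substituent prefixes are cited in alphabetical order (multiplying prefixes like di-/tri- are ignored for ordering).
Putting it together: 3-chloro-5-iodohex-5-en-1-ol.

3-chloro-5-iodohex-5-en-1-ol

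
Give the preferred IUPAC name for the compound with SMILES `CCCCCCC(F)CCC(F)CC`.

The longest carbon chain is 12 atoms: the parent is dodecane.
Number the chain so that the substituent locant set {3,6} is lower than {7,10} at the first point of difference.
That gives fluoro groups at C-3 and C-6.
The name is 3,6-difluorododecane.

3,6-difluorododecane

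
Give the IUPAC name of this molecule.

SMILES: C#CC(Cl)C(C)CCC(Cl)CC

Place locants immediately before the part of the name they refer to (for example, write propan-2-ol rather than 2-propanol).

3,7-dichloro-4-methylnon-1-yne

The longest carbon chain that includes the multiple bond has 9 carbons, so the parent hydride is nonane.
A C≡C triple bond in the chain gives the infix -yne-.
Number the chain so that numbering from this end puts the triple bond at C-1 rather than C-8.
With this numbering: the triple bond between C-1 and C-2; chloro groups at C-3 and C-7; a methyl group at C-4.
The substituents are ordered alphabetically, ignoring any di-/tri- multipliers.
Assembling the pieces gives 3,7-dichloro-4-methylnon-1-yne.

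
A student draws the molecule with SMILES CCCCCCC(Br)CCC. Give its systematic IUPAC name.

The longest carbon chain is 10 atoms: the parent is decane.
Number the chain so that the substituent locant set {4} is lower than {7} at the first point of difference.
This places a bromo group at C-4.
The name is 4-bromodecane.

4-bromodecane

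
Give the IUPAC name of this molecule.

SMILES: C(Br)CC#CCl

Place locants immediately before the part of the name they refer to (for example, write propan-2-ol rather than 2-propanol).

4-bromo-1-chlorobut-1-yne

The longest carbon chain that includes the multiple bond has 4 carbons, so the parent hydride is butane.
A C≡C triple bond in the chain gives the infix -yne-.
The numbering direction is chosen so that numbering from this end puts the triple bond at C-1 rather than C-3.
This places the triple bond between C-1 and C-2; a bromo group at C-4; a chloro group at C-1.
Substituent prefixes are cited in alphabetical order (multiplying prefixes like di-/tri- are ignored for ordering).
Assembling the pieces gives 4-bromo-1-chlorobut-1-yne.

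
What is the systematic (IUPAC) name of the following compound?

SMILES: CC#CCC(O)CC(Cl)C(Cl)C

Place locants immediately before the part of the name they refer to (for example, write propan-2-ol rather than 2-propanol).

The longest carbon chain that includes the –OH group and the multiple bond has 9 carbons, so the parent hydride is nonane.
The principal characteristic group is an alcohol (–OH), named with the suffix -ol.
The chain contains a C≡C triple bond, so the unsaturation ending is -yne.
The numbering direction is chosen so that numbering from this end puts the triple bond at C-2 rather than C-7.
This places the hydroxyl at C-5; the triple bond between C-2 and C-3; chloro groups at C-7 and C-8.
Putting it together: 7,8-dichloronon-2-yn-5-ol.

7,8-dichloronon-2-yn-5-ol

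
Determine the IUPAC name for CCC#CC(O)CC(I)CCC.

The longest carbon chain that includes the –OH group and the multiple bond has 10 carbons, so the parent hydride is decane.
The highest-priority functional group is an alcohol (–OH), so the name ends in -ol.
There is one C≡C triple bond, indicated by the ending -yne.
The numbering direction is chosen so that numbering from this end puts the hydroxyl group at C-5 rather than C-6.
This places the hydroxyl at C-5; the triple bond between C-3 and C-4; an iodo group at C-7.
Putting it together: 7-iododec-3-yn-5-ol.

7-iododec-3-yn-5-ol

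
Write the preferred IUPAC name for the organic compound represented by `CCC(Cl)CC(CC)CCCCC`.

3-chloro-5-ethyldecane

The longest continuous carbon chain has 10 atoms, so the parent hydride is decane.
Number the chain so that the substituent locant set {3,5} is lower than {6,8} at the first point of difference.
That gives a chloro group at C-3; an ethyl group at C-5.
The substituents are ordered alphabetically, ignoring any di-/tri- multipliers.
Assembling the pieces gives 3-chloro-5-ethyldecane.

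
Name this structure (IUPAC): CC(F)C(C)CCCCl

The longest continuous carbon chain has 6 atoms, so the parent hydride is hexane.
Choose the numbering such that the substituent locant set {1,4,5} is lower than {2,3,6} at the first point of difference.
With this numbering: a chloro group at C-1; a fluoro group at C-5; a methyl group at C-4.
Prefixes are listed alphabetically: chloro, fluoro, methyl.
The name is 1-chloro-5-fluoro-4-methylhexane.

1-chloro-5-fluoro-4-methylhexane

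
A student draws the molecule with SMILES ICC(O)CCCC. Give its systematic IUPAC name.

Counting along the main chain through the –OH group gives 6 carbons: the parent is hexane.
The principal characteristic group is an alcohol (–OH), named with the suffix -ol.
Number the chain so that numbering from this end puts the hydroxyl group at C-2 rather than C-5.
That gives the hydroxyl at C-2; an iodo group at C-1.
Putting it together: 1-iodohexan-2-ol.

1-iodohexan-2-ol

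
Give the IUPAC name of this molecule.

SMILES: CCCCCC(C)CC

The parent chain contains 8 carbons (octane).
Choose the numbering such that the substituent locant set {3} is lower than {6} at the first point of difference.
With this numbering: a methyl group at C-3.
The name is 3-methyloctane.

3-methyloctane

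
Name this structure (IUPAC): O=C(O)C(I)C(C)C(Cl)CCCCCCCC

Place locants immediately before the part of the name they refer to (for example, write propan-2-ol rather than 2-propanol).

4-chloro-2-iodo-3-methyldodecanoic acid

The longest carbon chain that includes the –COOH group has 12 carbons, so the parent hydride is dodecane.
The highest-priority functional group is a carboxylic acid (terminal –COOH), so the name ends in -oic acid.
The numbering direction is chosen so that the carboxylic acid carbon is C-1 by definition.
With this numbering: a chloro group at C-4; an iodo group at C-2; a methyl group at C-3.
Prefixes are listed alphabetically: chloro, iodo, methyl.
Putting it together: 4-chloro-2-iodo-3-methyldodecanoic acid.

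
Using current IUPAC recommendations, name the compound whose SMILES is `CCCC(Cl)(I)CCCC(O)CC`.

Counting along the main chain through the –OH group gives 10 carbons: the parent is decane.
The highest-priority functional group is an alcohol (–OH), so the name ends in -ol.
Number the chain so that numbering from this end puts the hydroxyl group at C-3 rather than C-8.
This places the hydroxyl at C-3; a chloro group at C-7; an iodo group at C-7.
Prefixes are listed alphabetically: chloro, iodo.
Assembling the pieces gives 7-chloro-7-iododecan-3-ol.

7-chloro-7-iododecan-3-ol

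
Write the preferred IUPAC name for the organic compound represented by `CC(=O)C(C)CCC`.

The longest carbon chain that includes the carbonyl has 6 carbons, so the parent hydride is hexane.
The highest-priority functional group is a ketone (C=O on an internal carbon), so the name ends in -one.
Choose the numbering such that numbering from this end puts the carbonyl group at C-2 rather than C-5.
This places the carbonyl at C-2; a methyl group at C-3.
The name is 3-methylhexan-2-one.

3-methylhexan-2-one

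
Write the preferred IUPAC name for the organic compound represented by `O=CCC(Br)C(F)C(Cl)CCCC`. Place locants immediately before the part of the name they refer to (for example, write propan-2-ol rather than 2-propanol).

The longest chain bearing the –CHO group is 9 carbons long (nonane).
An aldehyde (terminal –CHO) is the principal characteristic group, giving the suffix -al.
Number the chain so that the aldehyde carbon is C-1 by definition.
That gives a bromo group at C-3; a chloro group at C-5; a fluoro group at C-4.
Substituent prefixes are cited in alphabetical order (multiplying prefixes like di-/tri- are ignored for ordering).
The name is 3-bromo-5-chloro-4-fluorononanal.

3-bromo-5-chloro-4-fluorononanal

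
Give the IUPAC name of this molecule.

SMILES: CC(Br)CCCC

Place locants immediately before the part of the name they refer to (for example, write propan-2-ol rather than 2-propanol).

The parent chain contains 6 carbons (hexane).
The numbering direction is chosen so that the substituent locant set {2} is lower than {5} at the first point of difference.
That gives a bromo group at C-2.
Assembling the pieces gives 2-bromohexane.

2-bromohexane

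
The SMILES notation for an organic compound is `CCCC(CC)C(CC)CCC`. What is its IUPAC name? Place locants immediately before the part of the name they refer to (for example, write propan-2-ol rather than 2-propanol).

4,5-diethyloctane

The longest carbon chain is 8 atoms: the parent is octane.
Numbering from either end gives identical locants here.
This places ethyl groups at C-4 and C-5.
Assembling the pieces gives 4,5-diethyloctane.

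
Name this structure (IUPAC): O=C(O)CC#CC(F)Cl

5-chloro-5-fluoropent-3-ynoic acid

The longest chain bearing the –COOH group and the multiple bond is 5 carbons long (pentane).
The highest-priority functional group is a carboxylic acid (terminal –COOH), so the name ends in -oic acid.
There is one C≡C triple bond, indicated by the ending -yne.
Number the chain so that the carboxylic acid carbon is C-1 by definition.
This places the triple bond between C-3 and C-4; a chloro group at C-5; a fluoro group at C-5.
Substituent prefixes are cited in alphabetical order (multiplying prefixes like di-/tri- are ignored for ordering).
The name is 5-chloro-5-fluoropent-3-ynoic acid.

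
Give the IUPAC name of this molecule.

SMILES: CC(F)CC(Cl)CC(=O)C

4-chloro-6-fluoroheptan-2-one

Counting along the main chain through the carbonyl gives 7 carbons: the parent is heptane.
The highest-priority functional group is a ketone (C=O on an internal carbon), so the name ends in -one.
The numbering direction is chosen so that numbering from this end puts the carbonyl group at C-2 rather than C-6.
This places the carbonyl at C-2; a chloro group at C-4; a fluoro group at C-6.
The substituents are ordered alphabetically, ignoring any di-/tri- multipliers.
Putting it together: 4-chloro-6-fluoroheptan-2-one.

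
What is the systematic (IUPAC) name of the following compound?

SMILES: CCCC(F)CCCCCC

4-fluorodecane

The longest carbon chain is 10 atoms: the parent is decane.
Number the chain so that the substituent locant set {4} is lower than {7} at the first point of difference.
With this numbering: a fluoro group at C-4.
The name is 4-fluorodecane.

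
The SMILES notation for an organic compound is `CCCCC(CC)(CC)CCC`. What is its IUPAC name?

4,4-diethyloctane

The longest continuous carbon chain has 8 atoms, so the parent hydride is octane.
Choose the numbering such that the substituent locant set {4,4} is lower than {5,5} at the first point of difference.
With this numbering: two ethyl groups at C-4.
Assembling the pieces gives 4,4-diethyloctane.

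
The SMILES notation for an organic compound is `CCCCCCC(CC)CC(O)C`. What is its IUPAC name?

4-ethyldecan-2-ol

The longest carbon chain that includes the –OH group has 10 carbons, so the parent hydride is decane.
The highest-priority functional group is an alcohol (–OH), so the name ends in -ol.
Number the chain so that numbering from this end puts the hydroxyl group at C-2 rather than C-9.
This places the hydroxyl at C-2; an ethyl group at C-4.
The name is 4-ethyldecan-2-ol.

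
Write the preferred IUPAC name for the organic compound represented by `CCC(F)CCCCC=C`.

Counting along the main chain through the multiple bond gives 9 carbons: the parent is nonane.
A C=C double bond in the chain gives the infix -ene-.
The numbering direction is chosen so that numbering from this end puts the double bond at C-1 rather than C-8.
That gives the double bond between C-1 and C-2; a fluoro group at C-7.
Assembling the pieces gives 7-fluoronon-1-ene.

7-fluoronon-1-ene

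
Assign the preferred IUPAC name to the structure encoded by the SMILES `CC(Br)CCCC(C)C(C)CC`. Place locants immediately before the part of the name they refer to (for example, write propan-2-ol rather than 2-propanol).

The longest continuous carbon chain has 9 atoms, so the parent hydride is nonane.
The numbering direction is chosen so that the substituent locant set {2,6,7} is lower than {3,4,8} at the first point of difference.
With this numbering: a bromo group at C-2; methyl groups at C-6 and C-7.
Prefixes are listed alphabetically: bromo, methyl.
The name is 2-bromo-6,7-dimethylnonane.

2-bromo-6,7-dimethylnonane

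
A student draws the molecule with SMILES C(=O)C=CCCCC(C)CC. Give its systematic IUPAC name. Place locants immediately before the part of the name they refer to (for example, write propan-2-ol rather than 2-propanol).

The longest carbon chain that includes the –CHO group and the multiple bond has 9 carbons, so the parent hydride is nonane.
An aldehyde (terminal –CHO) is the principal characteristic group, giving the suffix -al.
A C=C double bond in the chain gives the infix -ene-.
Choose the numbering such that the aldehyde carbon is C-1 by definition.
This places the double bond between C-2 and C-3; a methyl group at C-7.
The name is 7-methylnon-2-enal.

7-methylnon-2-enal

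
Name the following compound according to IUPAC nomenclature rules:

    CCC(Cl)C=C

3-chloropent-1-ene

The longest chain bearing the multiple bond is 5 carbons long (pentane).
There is one C=C double bond, indicated by the ending -ene.
Choose the numbering such that numbering from this end puts the double bond at C-1 rather than C-4.
With this numbering: the double bond between C-1 and C-2; a chloro group at C-3.
Assembling the pieces gives 3-chloropent-1-ene.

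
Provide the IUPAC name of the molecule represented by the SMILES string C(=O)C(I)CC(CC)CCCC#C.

Counting along the main chain through the –CHO group and the multiple bond gives 9 carbons: the parent is nonane.
The principal characteristic group is an aldehyde (terminal –CHO), named with the suffix -al.
There is one C≡C triple bond, indicated by the ending -yne.
Number the chain so that the aldehyde carbon is C-1 by definition.
That gives the triple bond between C-8 and C-9; an ethyl group at C-4; an iodo group at C-2.
Prefixes are listed alphabetically: ethyl, iodo.
Putting it together: 4-ethyl-2-iodonon-8-ynal.

4-ethyl-2-iodonon-8-ynal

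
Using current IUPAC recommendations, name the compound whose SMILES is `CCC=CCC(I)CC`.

6-iodooct-3-ene

Counting along the main chain through the multiple bond gives 8 carbons: the parent is octane.
A C=C double bond in the chain gives the infix -ene-.
The numbering direction is chosen so that numbering from this end puts the double bond at C-3 rather than C-5.
With this numbering: the double bond between C-3 and C-4; an iodo group at C-6.
Assembling the pieces gives 6-iodooct-3-ene.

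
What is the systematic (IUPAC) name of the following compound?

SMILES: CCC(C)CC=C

4-methylhex-1-ene

Counting along the main chain through the multiple bond gives 6 carbons: the parent is hexane.
There is one C=C double bond, indicated by the ending -ene.
Number the chain so that numbering from this end puts the double bond at C-1 rather than C-5.
With this numbering: the double bond between C-1 and C-2; a methyl group at C-4.
Assembling the pieces gives 4-methylhex-1-ene.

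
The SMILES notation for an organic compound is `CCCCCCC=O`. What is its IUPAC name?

heptanal

The longest carbon chain that includes the –CHO group has 7 carbons, so the parent hydride is heptane.
The highest-priority functional group is an aldehyde (terminal –CHO), so the name ends in -al.
The numbering direction is chosen so that the aldehyde carbon is C-1 by definition.
Putting it together: heptanal.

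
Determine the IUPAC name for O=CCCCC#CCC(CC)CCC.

8-ethylundec-5-ynal

The longest chain bearing the –CHO group and the multiple bond is 11 carbons long (undecane).
The principal characteristic group is an aldehyde (terminal –CHO), named with the suffix -al.
A C≡C triple bond in the chain gives the infix -yne-.
Choose the numbering such that the aldehyde carbon is C-1 by definition.
With this numbering: the triple bond between C-5 and C-6; an ethyl group at C-8.
Assembling the pieces gives 8-ethylundec-5-ynal.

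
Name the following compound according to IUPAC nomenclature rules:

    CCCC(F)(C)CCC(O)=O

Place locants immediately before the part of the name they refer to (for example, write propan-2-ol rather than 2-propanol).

4-fluoro-4-methylheptanoic acid

The longest chain bearing the –COOH group is 7 carbons long (heptane).
A carboxylic acid (terminal –COOH) is the principal characteristic group, giving the suffix -oic acid.
Number the chain so that the carboxylic acid carbon is C-1 by definition.
With this numbering: a fluoro group at C-4; a methyl group at C-4.
The substituents are ordered alphabetically, ignoring any di-/tri- multipliers.
The name is 4-fluoro-4-methylheptanoic acid.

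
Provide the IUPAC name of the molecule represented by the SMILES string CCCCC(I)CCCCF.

The parent chain contains 9 carbons (nonane).
The numbering direction is chosen so that the substituent locant set {1,5} is lower than {5,9} at the first point of difference.
With this numbering: a fluoro group at C-1; an iodo group at C-5.
The substituents are ordered alphabetically, ignoring any di-/tri- multipliers.
Assembling the pieces gives 1-fluoro-5-iodononane.

1-fluoro-5-iodononane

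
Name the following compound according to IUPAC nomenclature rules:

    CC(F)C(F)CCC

The parent chain contains 6 carbons (hexane).
Choose the numbering such that the substituent locant set {2,3} is lower than {4,5} at the first point of difference.
With this numbering: fluoro groups at C-2 and C-3.
Putting it together: 2,3-difluorohexane.

2,3-difluorohexane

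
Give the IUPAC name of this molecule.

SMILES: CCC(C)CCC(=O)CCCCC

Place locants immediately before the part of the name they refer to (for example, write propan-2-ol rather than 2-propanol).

Counting along the main chain through the carbonyl gives 11 carbons: the parent is undecane.
A ketone (C=O on an internal carbon) is the principal characteristic group, giving the suffix -one.
Choose the numbering such that the substituent locant set {3} is lower than {9} at the first point of difference.
This places the carbonyl at C-6; a methyl group at C-3.
Assembling the pieces gives 3-methylundecan-6-one.

3-methylundecan-6-one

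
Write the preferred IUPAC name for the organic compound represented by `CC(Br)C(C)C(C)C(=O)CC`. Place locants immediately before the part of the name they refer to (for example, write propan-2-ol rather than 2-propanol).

6-bromo-4,5-dimethylheptan-3-one

Counting along the main chain through the carbonyl gives 7 carbons: the parent is heptane.
The highest-priority functional group is a ketone (C=O on an internal carbon), so the name ends in -one.
Number the chain so that numbering from this end puts the carbonyl group at C-3 rather than C-5.
This places the carbonyl at C-3; a bromo group at C-6; methyl groups at C-4 and C-5.
The substituents are ordered alphabetically, ignoring any di-/tri- multipliers.
The name is 6-bromo-4,5-dimethylheptan-3-one.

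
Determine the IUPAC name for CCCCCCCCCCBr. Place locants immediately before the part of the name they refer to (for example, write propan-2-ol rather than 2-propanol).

1-bromodecane

The longest continuous carbon chain has 10 atoms, so the parent hydride is decane.
Choose the numbering such that the substituent locant set {1} is lower than {10} at the first point of difference.
With this numbering: a bromo group at C-1.
Putting it together: 1-bromodecane.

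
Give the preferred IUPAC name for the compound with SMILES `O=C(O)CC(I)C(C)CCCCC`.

3-iodo-4-methylnonanoic acid

The longest carbon chain that includes the –COOH group has 9 carbons, so the parent hydride is nonane.
The principal characteristic group is a carboxylic acid (terminal –COOH), named with the suffix -oic acid.
Number the chain so that the carboxylic acid carbon is C-1 by definition.
This places an iodo group at C-3; a methyl group at C-4.
Substituent prefixes are cited in alphabetical order (multiplying prefixes like di-/tri- are ignored for ordering).
Putting it together: 3-iodo-4-methylnonanoic acid.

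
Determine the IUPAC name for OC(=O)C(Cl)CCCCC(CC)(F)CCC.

The longest chain bearing the –COOH group is 10 carbons long (decane).
The principal characteristic group is a carboxylic acid (terminal –COOH), named with the suffix -oic acid.
The numbering direction is chosen so that the carboxylic acid carbon is C-1 by definition.
With this numbering: a chloro group at C-2; an ethyl group at C-7; a fluoro group at C-7.
Prefixes are listed alphabetically: chloro, ethyl, fluoro.
The name is 2-chloro-7-ethyl-7-fluorodecanoic acid.

2-chloro-7-ethyl-7-fluorodecanoic acid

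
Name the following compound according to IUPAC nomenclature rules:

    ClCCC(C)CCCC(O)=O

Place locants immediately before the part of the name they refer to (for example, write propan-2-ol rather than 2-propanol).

7-chloro-5-methylheptanoic acid

The longest chain bearing the –COOH group is 7 carbons long (heptane).
The principal characteristic group is a carboxylic acid (terminal –COOH), named with the suffix -oic acid.
The numbering direction is chosen so that the carboxylic acid carbon is C-1 by definition.
With this numbering: a chloro group at C-7; a methyl group at C-5.
Substituent prefixes are cited in alphabetical order (multiplying prefixes like di-/tri- are ignored for ordering).
Putting it together: 7-chloro-5-methylheptanoic acid.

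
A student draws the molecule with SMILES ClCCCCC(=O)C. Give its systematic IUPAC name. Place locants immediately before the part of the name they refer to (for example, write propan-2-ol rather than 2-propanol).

6-chlorohexan-2-one

The longest chain bearing the carbonyl is 6 carbons long (hexane).
The highest-priority functional group is a ketone (C=O on an internal carbon), so the name ends in -one.
Choose the numbering such that numbering from this end puts the carbonyl group at C-2 rather than C-5.
With this numbering: the carbonyl at C-2; a chloro group at C-6.
Putting it together: 6-chlorohexan-2-one.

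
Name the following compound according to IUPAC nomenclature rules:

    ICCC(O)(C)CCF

The longest chain bearing the –OH group is 5 carbons long (pentane).
The highest-priority functional group is an alcohol (–OH), so the name ends in -ol.
Choose the numbering such that the locant sets are identical either way, so the alphabetically earlier fluoro substituent takes the lower locant (1 rather than 5).
With this numbering: the hydroxyl at C-3; a fluoro group at C-1; an iodo group at C-5; a methyl group at C-3.
Prefixes are listed alphabetically: fluoro, iodo, methyl.
Putting it together: 1-fluoro-5-iodo-3-methylpentan-3-ol.

1-fluoro-5-iodo-3-methylpentan-3-ol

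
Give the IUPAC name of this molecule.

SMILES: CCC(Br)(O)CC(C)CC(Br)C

Counting along the main chain through the –OH group gives 8 carbons: the parent is octane.
An alcohol (–OH) is the principal characteristic group, giving the suffix -ol.
Number the chain so that numbering from this end puts the hydroxyl group at C-3 rather than C-6.
With this numbering: the hydroxyl at C-3; bromo groups at C-3 and C-7; a methyl group at C-5.
Prefixes are listed alphabetically: bromo, methyl.
Putting it together: 3,7-dibromo-5-methyloctan-3-ol.

3,7-dibromo-5-methyloctan-3-ol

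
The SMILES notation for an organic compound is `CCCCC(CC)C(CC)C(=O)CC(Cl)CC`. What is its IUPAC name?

Counting along the main chain through the carbonyl gives 11 carbons: the parent is undecane.
The highest-priority functional group is a ketone (C=O on an internal carbon), so the name ends in -one.
The numbering direction is chosen so that numbering from this end puts the carbonyl group at C-5 rather than C-7.
That gives the carbonyl at C-5; a chloro group at C-3; ethyl groups at C-6 and C-7.
Prefixes are listed alphabetically: chloro, ethyl.
The name is 3-chloro-6,7-diethylundecan-5-one.

3-chloro-6,7-diethylundecan-5-one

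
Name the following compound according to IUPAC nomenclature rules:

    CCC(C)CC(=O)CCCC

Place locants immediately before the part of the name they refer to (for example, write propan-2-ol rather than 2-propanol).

3-methylnonan-5-one

Counting along the main chain through the carbonyl gives 9 carbons: the parent is nonane.
The principal characteristic group is a ketone (C=O on an internal carbon), named with the suffix -one.
The numbering direction is chosen so that the substituent locant set {3} is lower than {7} at the first point of difference.
That gives the carbonyl at C-5; a methyl group at C-3.
Putting it together: 3-methylnonan-5-one.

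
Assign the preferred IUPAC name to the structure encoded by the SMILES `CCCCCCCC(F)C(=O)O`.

The longest carbon chain that includes the –COOH group has 9 carbons, so the parent hydride is nonane.
A carboxylic acid (terminal –COOH) is the principal characteristic group, giving the suffix -oic acid.
Choose the numbering such that the carboxylic acid carbon is C-1 by definition.
This places a fluoro group at C-2.
Assembling the pieces gives 2-fluorononanoic acid.

2-fluorononanoic acid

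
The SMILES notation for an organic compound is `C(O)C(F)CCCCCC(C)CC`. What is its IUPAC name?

The longest chain bearing the –OH group is 10 carbons long (decane).
An alcohol (–OH) is the principal characteristic group, giving the suffix -ol.
The numbering direction is chosen so that numbering from this end puts the hydroxyl group at C-1 rather than C-10.
With this numbering: the hydroxyl at C-1; a fluoro group at C-2; a methyl group at C-8.
Prefixes are listed alphabetically: fluoro, methyl.
Assembling the pieces gives 2-fluoro-8-methyldecan-1-ol.

2-fluoro-8-methyldecan-1-ol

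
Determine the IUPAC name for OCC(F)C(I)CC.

The longest chain bearing the –OH group is 5 carbons long (pentane).
The highest-priority functional group is an alcohol (–OH), so the name ends in -ol.
Number the chain so that numbering from this end puts the hydroxyl group at C-1 rather than C-5.
With this numbering: the hydroxyl at C-1; a fluoro group at C-2; an iodo group at C-3.
Prefixes are listed alphabetically: fluoro, iodo.
Assembling the pieces gives 2-fluoro-3-iodopentan-1-ol.

2-fluoro-3-iodopentan-1-ol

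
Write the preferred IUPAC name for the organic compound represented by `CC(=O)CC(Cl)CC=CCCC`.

4-chlorodec-6-en-2-one

The longest carbon chain that includes the carbonyl and the multiple bond has 10 carbons, so the parent hydride is decane.
A ketone (C=O on an internal carbon) is the principal characteristic group, giving the suffix -one.
There is one C=C double bond, indicated by the ending -ene.
Choose the numbering such that numbering from this end puts the carbonyl group at C-2 rather than C-9.
That gives the carbonyl at C-2; the double bond between C-6 and C-7; a chloro group at C-4.
Assembling the pieces gives 4-chlorodec-6-en-2-one.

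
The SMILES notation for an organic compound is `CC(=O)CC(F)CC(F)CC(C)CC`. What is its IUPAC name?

4,6-difluoro-8-methyldecan-2-one

The longest chain bearing the carbonyl is 10 carbons long (decane).
A ketone (C=O on an internal carbon) is the principal characteristic group, giving the suffix -one.
The numbering direction is chosen so that numbering from this end puts the carbonyl group at C-2 rather than C-9.
That gives the carbonyl at C-2; fluoro groups at C-4 and C-6; a methyl group at C-8.
Prefixes are listed alphabetically: fluoro, methyl.
Putting it together: 4,6-difluoro-8-methyldecan-2-one.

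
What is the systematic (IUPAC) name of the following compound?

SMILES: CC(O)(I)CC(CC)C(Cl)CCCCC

The longest carbon chain that includes the –OH group has 10 carbons, so the parent hydride is decane.
The principal characteristic group is an alcohol (–OH), named with the suffix -ol.
Choose the numbering such that numbering from this end puts the hydroxyl group at C-2 rather than C-9.
That gives the hydroxyl at C-2; a chloro group at C-5; an ethyl group at C-4; an iodo group at C-2.
The substituents are ordered alphabetically, ignoring any di-/tri- multipliers.
Assembling the pieces gives 5-chloro-4-ethyl-2-iododecan-2-ol.

5-chloro-4-ethyl-2-iododecan-2-ol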